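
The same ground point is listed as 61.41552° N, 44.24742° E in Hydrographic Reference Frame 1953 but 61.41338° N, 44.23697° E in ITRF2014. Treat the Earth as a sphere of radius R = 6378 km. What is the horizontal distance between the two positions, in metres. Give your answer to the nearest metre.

605 m

Δφ = 61.41338° − 61.41552° = -0.00214°; Δλ = 44.23697° − 44.24742° = -0.01045°.
1° along a meridian = πR/180 = 111317 m.
ΔN = Δφ × 111317 = -238.2 m; ΔE = Δλ × 111317 × cos(61.41552°) = -0.01045 × 111317 × 0.478454 = -556.6 m.
Distance = √(ΔE² + ΔN²) = √((-556.6)² + (-238.2)²) = 605.4 m.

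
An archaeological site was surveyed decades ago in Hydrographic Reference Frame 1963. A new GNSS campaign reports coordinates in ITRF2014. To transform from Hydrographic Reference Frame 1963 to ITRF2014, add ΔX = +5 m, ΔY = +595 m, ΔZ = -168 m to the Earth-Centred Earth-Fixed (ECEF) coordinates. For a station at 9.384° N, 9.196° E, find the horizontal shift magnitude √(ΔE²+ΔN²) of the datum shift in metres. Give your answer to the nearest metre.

614 m

At φ = 9.384°, λ = 9.196°: sin φ = 0.163050, cos φ = 0.986618, sin λ = 0.159812, cos λ = 0.987147.
ΔE = −sin λ·ΔX + cos λ·ΔY = −(0.159812)·(5) + (0.987147)·(595) = 586.55 m.
ΔN = −sin φ cos λ·ΔX − sin φ sin λ·ΔY + cos φ·ΔZ = −(0.163050)(0.987147)(5) − (0.163050)(0.159812)(595) + (0.986618)(-168) = -182.06 m.
Horizontal magnitude = √(ΔE² + ΔN²) = √(586.55² + (-182.06)²) = 614.16 m.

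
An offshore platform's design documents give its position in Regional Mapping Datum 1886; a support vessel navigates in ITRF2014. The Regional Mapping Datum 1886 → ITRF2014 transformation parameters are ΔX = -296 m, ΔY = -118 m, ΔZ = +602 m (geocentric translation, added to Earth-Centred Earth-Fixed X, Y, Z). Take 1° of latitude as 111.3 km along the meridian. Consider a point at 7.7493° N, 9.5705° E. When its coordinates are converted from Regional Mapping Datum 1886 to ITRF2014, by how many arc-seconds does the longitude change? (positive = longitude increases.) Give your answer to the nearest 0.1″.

Δλ = -2.2″

sin φ = 0.134839, cos φ = 0.990868, sin λ = 0.166261, cos λ = 0.986082.
East component: ΔE = −sin λ·ΔX + cos λ·ΔY = −(0.166261)(-296) + (0.986082)(-118) = -67.14 m.
1° of latitude spans 111300 m; at latitude φ, 1° of longitude spans that × cos φ = 110283.6 m, so Δλ = -67.14 / 110283.6 × 3600 = -2.192″.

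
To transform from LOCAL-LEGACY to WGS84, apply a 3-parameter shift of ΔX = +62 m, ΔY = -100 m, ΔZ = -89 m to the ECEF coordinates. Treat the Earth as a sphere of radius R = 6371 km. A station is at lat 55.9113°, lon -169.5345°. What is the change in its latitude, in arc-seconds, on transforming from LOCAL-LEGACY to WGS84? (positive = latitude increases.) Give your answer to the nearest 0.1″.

sin φ = 0.828171, cos φ = 0.560476, sin λ = -0.181643, cos λ = -0.983364.
North component: ΔN = −sin φ cos λ·ΔX − sin φ sin λ·ΔY + cos φ·ΔZ = −(0.828171)(-0.983364)(62) − (0.828171)(-0.181643)(-100) + (0.560476)(-89) = -14.43 m.
1° of latitude spans πR/180 = 111195 m, so Δφ = -14.43 / 111195 × 3600 = -0.467″.

Δφ = -0.5″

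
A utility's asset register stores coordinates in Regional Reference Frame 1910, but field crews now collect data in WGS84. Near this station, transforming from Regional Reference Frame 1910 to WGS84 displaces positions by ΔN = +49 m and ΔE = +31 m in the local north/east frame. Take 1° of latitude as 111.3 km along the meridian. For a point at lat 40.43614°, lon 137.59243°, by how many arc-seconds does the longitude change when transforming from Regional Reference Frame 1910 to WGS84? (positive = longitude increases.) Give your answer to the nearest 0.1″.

At latitude 40.43614°, cos φ = 0.761129.
1° of longitude at this latitude = 111.3 × cos φ = 84.71 km, so Δλ = 31.0 / 84713.7 = 0.0003659° = 1.317″.

Δλ = 1.3″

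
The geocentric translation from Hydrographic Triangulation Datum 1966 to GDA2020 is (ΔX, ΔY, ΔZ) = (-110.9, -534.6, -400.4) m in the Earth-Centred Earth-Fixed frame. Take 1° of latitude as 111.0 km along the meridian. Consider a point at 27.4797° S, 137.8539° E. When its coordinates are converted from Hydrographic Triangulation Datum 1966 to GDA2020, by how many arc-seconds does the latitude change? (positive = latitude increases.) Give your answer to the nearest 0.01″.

sin φ = -0.461434, cos φ = 0.887174, sin λ = 0.671023, cos λ = -0.741436.
North component: ΔN = −sin φ cos λ·ΔX − sin φ sin λ·ΔY + cos φ·ΔZ = −(-0.461434)(-0.741436)(-110.9) − (-0.461434)(0.671023)(-534.6) + (0.887174)(-400.4) = -482.81 m.
1° of latitude spans 111000 m, so Δφ = -482.81 / 111000 × 3600 = -15.659″.

Δφ = -15.66″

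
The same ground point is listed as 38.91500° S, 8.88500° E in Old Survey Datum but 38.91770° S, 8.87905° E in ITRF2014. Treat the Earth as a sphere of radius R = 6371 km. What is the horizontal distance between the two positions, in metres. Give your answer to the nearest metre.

596 m

Δφ = -38.91770° − -38.91500° = -0.00270°; Δλ = 8.87905° − 8.88500° = -0.00595°.
1° along a meridian = πR/180 = 111195 m.
ΔN = Δφ × 111195 = -300.2 m; ΔE = Δλ × 111195 × cos(-38.91500°) = -0.00595 × 111195 × 0.778079 = -514.8 m.
Distance = √(ΔE² + ΔN²) = √((-514.8)² + (-300.2)²) = 595.9 m.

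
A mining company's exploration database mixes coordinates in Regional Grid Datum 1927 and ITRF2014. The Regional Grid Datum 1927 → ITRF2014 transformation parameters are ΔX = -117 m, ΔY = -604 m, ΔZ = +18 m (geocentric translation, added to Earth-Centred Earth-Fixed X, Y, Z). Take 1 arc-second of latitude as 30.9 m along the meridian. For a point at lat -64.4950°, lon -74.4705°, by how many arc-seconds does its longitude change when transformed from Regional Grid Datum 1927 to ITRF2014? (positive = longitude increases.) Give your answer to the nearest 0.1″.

sin φ = -0.902548, cos φ = 0.430590, sin λ = -0.963493, cos λ = 0.267734.
East component: ΔE = −sin λ·ΔX + cos λ·ΔY = −(-0.963493)(-117) + (0.267734)(-604) = -274.44 m.
1° of latitude spans 3600 × 30.90 = 111240 m; at latitude φ, 1° of longitude spans that × cos φ = 47898.8 m, so Δλ = -274.44 / 47898.8 × 3600 = -20.627″.

Δλ = -20.6″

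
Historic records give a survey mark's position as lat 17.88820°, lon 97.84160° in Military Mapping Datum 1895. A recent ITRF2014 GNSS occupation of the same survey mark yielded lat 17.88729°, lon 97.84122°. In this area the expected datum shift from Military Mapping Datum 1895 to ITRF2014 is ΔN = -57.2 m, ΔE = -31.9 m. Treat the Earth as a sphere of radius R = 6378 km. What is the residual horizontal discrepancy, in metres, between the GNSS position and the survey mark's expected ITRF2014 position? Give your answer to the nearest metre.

Observed coordinate differences: Δφ = -0.00091°, Δλ = -0.00038°.
Converting to metres (1° lat = 111317 m, cos φ = 0.951658): observed ΔN = -101.3 m, observed ΔE = -40.3 m.
Subtracting the expected shift leaves a residual of -101.3 − (-57.2) = -44.1 m north and -40.3 − (-31.9) = -8.4 m east.
Residual distance = √((-44.1)² + (-8.4)²) = 44.9 m.

45 m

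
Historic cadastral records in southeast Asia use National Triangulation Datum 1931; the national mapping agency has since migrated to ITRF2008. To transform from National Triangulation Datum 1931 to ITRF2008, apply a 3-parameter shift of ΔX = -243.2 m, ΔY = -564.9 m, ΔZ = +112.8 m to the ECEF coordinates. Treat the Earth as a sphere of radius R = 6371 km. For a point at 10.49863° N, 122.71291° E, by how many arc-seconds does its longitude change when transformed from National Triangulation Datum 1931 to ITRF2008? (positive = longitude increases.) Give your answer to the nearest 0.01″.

sin φ = 0.182212, cos φ = 0.983259, sin λ = 0.841389, cos λ = -0.540430.
East component: ΔE = −sin λ·ΔX + cos λ·ΔY = −(0.841389)(-243.2) + (-0.540430)(-564.9) = 509.91 m.
1° of latitude spans πR/180 = 111195 m; at latitude φ, 1° of longitude spans that × cos φ = 109333.4 m, so Δλ = 509.91 / 109333.4 × 3600 = 16.790″.

Δλ = 16.79″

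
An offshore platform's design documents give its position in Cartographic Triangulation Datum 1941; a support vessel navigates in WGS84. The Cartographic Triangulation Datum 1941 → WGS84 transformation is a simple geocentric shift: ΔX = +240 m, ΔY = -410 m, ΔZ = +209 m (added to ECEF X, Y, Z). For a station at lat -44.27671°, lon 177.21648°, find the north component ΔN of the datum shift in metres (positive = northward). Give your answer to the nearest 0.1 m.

The local north axis is (−sin φ cos λ, −sin φ sin λ, cos φ), giving ΔN = -167.352 − 13.900 + 149.639 = -31.61 m.

ΔN = -31.6 m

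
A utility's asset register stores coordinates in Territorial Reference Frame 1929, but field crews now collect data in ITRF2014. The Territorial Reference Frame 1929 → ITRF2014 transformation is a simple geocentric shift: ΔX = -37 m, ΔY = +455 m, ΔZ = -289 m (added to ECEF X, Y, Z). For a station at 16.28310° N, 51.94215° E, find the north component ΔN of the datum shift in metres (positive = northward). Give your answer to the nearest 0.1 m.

The local north axis is (−sin φ cos λ, −sin φ sin λ, cos φ), giving ΔN = 6.395 − 100.451 − 277.408 = -371.46 m.

ΔN = -371.5 m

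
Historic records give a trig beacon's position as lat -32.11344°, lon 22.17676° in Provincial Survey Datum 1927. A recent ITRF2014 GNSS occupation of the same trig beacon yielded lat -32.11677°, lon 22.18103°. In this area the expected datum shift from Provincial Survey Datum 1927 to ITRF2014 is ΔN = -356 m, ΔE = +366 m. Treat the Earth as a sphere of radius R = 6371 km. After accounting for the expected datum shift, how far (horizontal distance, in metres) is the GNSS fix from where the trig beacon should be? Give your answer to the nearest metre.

Observed coordinate differences: Δφ = -0.00333°, Δλ = +0.00427°.
Converting to metres (1° lat = 111195 m, cos φ = 0.846997): observed ΔN = -370.3 m, observed ΔE = 402.2 m.
Subtracting the expected shift leaves a residual of -370.3 − (-356) = -14.3 m north and 402.2 − (366) = 36.2 m east.
Residual distance = √((-14.3)² + 36.2²) = 38.9 m.

39 m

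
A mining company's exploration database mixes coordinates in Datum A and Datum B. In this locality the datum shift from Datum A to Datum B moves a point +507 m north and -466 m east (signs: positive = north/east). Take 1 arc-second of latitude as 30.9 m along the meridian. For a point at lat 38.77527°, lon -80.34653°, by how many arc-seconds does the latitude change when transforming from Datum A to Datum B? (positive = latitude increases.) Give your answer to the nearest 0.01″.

1″ of latitude = 30.90 m, so Δφ = 507.0 / 30.90 = 16.408″.

Δφ = 16.41″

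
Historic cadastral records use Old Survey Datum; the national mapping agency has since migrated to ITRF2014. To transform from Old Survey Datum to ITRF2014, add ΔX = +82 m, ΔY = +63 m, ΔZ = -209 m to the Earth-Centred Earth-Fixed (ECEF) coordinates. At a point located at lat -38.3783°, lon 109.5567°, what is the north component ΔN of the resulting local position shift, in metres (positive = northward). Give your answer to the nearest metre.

ΔN = -144 m

The local north axis is (−sin φ cos λ, −sin φ sin λ, cos φ), giving ΔN = -17.042 + 36.857 − 163.841 = -144.03 m.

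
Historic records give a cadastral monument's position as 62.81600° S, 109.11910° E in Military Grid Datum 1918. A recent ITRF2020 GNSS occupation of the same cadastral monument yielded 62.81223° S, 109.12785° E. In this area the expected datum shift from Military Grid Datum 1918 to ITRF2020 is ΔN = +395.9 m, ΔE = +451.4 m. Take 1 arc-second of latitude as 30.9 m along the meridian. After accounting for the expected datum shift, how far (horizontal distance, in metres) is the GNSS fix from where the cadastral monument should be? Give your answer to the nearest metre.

24 m

Observed coordinate differences: Δφ = +0.00377°, Δλ = +0.00875°.
Converting to metres (1° lat = 111240 m, cos φ = 0.456850): observed ΔN = 419.4 m, observed ΔE = 444.7 m.
Subtracting the expected shift leaves a residual of 419.4 − (395.9) = 23.5 m north and 444.7 − (451.4) = -6.7 m east.
Residual distance = √(23.5² + (-6.7)²) = 24.4 m.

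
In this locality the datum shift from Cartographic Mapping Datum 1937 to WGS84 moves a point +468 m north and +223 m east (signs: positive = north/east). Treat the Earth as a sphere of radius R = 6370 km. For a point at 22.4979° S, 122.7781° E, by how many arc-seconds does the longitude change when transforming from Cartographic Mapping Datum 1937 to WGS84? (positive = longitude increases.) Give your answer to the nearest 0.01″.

At latitude -22.4979°, cos φ = 0.923894.
One radian of longitude at latitude φ spans R cos φ, so Δλ = ΔE / (R cos φ) = 223.0 / (6370000 × 0.923894) = 3.7892e-05 rad = 7.816″.

Δλ = 7.82″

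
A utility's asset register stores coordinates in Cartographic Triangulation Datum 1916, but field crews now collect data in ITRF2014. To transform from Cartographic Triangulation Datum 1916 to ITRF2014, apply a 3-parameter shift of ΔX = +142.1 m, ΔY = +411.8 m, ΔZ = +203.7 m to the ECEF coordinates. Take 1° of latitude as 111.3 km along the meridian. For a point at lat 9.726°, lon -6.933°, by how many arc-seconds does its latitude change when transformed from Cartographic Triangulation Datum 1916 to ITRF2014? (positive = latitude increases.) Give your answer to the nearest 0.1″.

Δφ = 6.0″

sin φ = 0.168937, cos φ = 0.985627, sin λ = -0.120709, cos λ = 0.992688.
North component: ΔN = −sin φ cos λ·ΔX − sin φ sin λ·ΔY + cos φ·ΔZ = −(0.168937)(0.992688)(142.1) − (0.168937)(-0.120709)(411.8) + (0.985627)(203.7) = 185.34 m.
1° of latitude spans 111300 m, so Δφ = 185.34 / 111300 × 3600 = 5.995″.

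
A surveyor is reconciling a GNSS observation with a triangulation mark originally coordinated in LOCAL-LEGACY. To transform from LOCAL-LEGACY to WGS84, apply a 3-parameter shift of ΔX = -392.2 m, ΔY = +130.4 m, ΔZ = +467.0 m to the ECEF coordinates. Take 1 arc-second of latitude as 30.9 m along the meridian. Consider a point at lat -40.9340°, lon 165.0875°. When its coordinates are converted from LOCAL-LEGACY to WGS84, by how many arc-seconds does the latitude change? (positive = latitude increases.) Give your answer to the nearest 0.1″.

sin φ = -0.655189, cos φ = 0.755465, sin λ = 0.257344, cos λ = -0.966320.
North component: ΔN = −sin φ cos λ·ΔX − sin φ sin λ·ΔY + cos φ·ΔZ = −(-0.655189)(-0.966320)(-392.2) − (-0.655189)(0.257344)(130.4) + (0.755465)(467.0) = 623.10 m.
1° of latitude spans 3600 × 30.90 = 111240 m, so Δφ = 623.10 / 111240 × 3600 = 20.165″.

Δφ = 20.2″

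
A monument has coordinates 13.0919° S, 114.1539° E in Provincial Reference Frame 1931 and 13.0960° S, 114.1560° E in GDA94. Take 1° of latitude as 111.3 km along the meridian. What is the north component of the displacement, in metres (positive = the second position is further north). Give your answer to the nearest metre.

Δφ = -13.0960° − -13.0919° = -0.0041°; Δλ = 114.1560° − 114.1539° = +0.0021°.
ΔN = Δφ × 111300 = -456.3 m; ΔE = Δλ × 111300 × cos(-13.0919°) = +0.0021 × 111300 × 0.974008 = 227.7 m.

ΔN = -456 m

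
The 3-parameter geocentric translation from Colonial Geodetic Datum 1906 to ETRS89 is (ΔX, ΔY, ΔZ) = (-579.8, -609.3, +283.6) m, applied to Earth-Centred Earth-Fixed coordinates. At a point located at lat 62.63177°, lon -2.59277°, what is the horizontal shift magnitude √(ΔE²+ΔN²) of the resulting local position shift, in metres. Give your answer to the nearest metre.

888 m

At φ = 62.63177°, λ = -2.59277°: sin φ = 0.888070, cos φ = 0.459707, sin λ = -0.045237, cos λ = 0.998976.
ΔE = −sin λ·ΔX + cos λ·ΔY = −(-0.045237)·(-579.8) + (0.998976)·(-609.3) = -634.90 m.
ΔN = −sin φ cos λ·ΔX − sin φ sin λ·ΔY + cos φ·ΔZ = −(0.888070)(0.998976)(-579.8) − (0.888070)(-0.045237)(-609.3) + (0.459707)(283.6) = 620.27 m.
Horizontal magnitude = √(ΔE² + ΔN²) = √((-634.90)² + 620.27²) = 887.60 m.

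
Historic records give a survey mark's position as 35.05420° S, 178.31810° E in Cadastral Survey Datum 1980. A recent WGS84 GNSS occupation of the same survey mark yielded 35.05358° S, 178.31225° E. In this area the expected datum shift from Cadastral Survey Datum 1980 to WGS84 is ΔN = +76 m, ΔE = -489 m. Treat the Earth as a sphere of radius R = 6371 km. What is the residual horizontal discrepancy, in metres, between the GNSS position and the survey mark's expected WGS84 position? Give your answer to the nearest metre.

Observed coordinate differences: Δφ = +0.00062°, Δλ = -0.00585°.
Converting to metres (1° lat = 111195 m, cos φ = 0.818609): observed ΔN = 68.9 m, observed ΔE = -532.5 m.
Subtracting the expected shift leaves a residual of 68.9 − (76) = -7.1 m north and -532.5 − (-489) = -43.5 m east.
Residual distance = √((-7.1)² + (-43.5)²) = 44.1 m.

44 m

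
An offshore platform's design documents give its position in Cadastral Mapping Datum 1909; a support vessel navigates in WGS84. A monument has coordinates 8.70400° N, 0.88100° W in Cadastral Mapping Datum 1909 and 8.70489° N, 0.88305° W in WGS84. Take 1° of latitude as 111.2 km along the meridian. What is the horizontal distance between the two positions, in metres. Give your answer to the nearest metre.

246 m

Δφ = 8.70489° − 8.70400° = +0.00089°; Δλ = -0.88305° − -0.88100° = -0.00205°.
ΔN = Δφ × 111200 = 99.0 m; ΔE = Δλ × 111200 × cos(8.70400°) = -0.00205 × 111200 × 0.988483 = -225.3 m.
Distance = √(ΔE² + ΔN²) = √((-225.3)² + 99.0²) = 246.1 m.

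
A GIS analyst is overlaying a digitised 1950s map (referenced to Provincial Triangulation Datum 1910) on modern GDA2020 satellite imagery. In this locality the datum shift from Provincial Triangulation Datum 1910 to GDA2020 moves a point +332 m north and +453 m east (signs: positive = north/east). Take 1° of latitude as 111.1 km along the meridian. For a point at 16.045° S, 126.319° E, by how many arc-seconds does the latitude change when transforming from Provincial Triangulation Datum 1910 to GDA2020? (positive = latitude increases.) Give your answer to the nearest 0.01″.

Δφ = 10.76″

1° of latitude = 111.1 km, so Δφ = 332.0 / 111100 = 0.0029883° = 10.758″.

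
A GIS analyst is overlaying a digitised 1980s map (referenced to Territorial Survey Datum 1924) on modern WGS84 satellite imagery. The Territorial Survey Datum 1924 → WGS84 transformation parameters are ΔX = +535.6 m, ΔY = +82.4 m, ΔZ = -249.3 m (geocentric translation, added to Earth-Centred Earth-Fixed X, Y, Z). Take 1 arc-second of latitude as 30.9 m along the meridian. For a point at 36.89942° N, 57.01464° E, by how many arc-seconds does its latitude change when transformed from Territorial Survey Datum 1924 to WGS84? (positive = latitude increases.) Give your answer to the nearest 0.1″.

Δφ = -13.5″

sin φ = 0.600412, cos φ = 0.799691, sin λ = 0.838810, cos λ = 0.544425.
North component: ΔN = −sin φ cos λ·ΔX − sin φ sin λ·ΔY + cos φ·ΔZ = −(0.600412)(0.544425)(535.6) − (0.600412)(0.838810)(82.4) + (0.799691)(-249.3) = -415.94 m.
1° of latitude spans 3600 × 30.90 = 111240 m, so Δφ = -415.94 / 111240 × 3600 = -13.461″.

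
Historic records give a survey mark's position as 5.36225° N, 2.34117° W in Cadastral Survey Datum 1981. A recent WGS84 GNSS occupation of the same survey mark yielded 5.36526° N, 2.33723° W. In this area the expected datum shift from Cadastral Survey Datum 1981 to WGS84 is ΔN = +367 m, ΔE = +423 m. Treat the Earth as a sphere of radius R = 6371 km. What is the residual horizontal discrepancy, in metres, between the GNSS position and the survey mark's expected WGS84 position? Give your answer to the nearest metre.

Observed coordinate differences: Δφ = +0.00301°, Δλ = +0.00394°.
Converting to metres (1° lat = 111195 m, cos φ = 0.995624): observed ΔN = 334.7 m, observed ΔE = 436.2 m.
Subtracting the expected shift leaves a residual of 334.7 − (367) = -32.3 m north and 436.2 − (423) = 13.2 m east.
Residual distance = √((-32.3)² + 13.2²) = 34.9 m.

35 m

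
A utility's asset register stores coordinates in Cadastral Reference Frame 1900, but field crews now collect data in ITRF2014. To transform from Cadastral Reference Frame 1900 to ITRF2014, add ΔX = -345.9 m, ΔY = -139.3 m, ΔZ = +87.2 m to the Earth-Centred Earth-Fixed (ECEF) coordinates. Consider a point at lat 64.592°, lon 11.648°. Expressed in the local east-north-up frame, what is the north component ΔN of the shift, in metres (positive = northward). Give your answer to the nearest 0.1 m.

ΔN = 368.8 m

The local north axis is (−sin φ cos λ, −sin φ sin λ, cos φ), giving ΔN = 306.009 + 25.404 + 37.414 = 368.83 m.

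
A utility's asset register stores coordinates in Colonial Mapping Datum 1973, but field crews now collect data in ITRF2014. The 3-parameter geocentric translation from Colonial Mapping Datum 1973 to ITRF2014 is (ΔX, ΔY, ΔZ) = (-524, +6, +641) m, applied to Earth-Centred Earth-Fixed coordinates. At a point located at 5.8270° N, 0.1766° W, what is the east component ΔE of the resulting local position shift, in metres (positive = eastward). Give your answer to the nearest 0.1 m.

The local east axis at (φ, λ) is (−sin λ, cos λ, 0), so ΔE = −sin(-0.1766°)·(-524) + cos(-0.1766°)·6 = 4.38 m.

ΔE = 4.4 m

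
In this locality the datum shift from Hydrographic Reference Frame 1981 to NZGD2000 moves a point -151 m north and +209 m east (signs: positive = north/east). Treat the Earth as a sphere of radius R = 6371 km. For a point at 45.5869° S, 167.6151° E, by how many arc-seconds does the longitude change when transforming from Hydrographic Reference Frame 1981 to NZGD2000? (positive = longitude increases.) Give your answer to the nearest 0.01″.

Δλ = 9.67″

At latitude -45.5869°, cos φ = 0.699827.
One radian of longitude at latitude φ spans R cos φ, so Δλ = ΔE / (R cos φ) = 209.0 / (6371000 × 0.699827) = 4.6876e-05 rad = 9.669″.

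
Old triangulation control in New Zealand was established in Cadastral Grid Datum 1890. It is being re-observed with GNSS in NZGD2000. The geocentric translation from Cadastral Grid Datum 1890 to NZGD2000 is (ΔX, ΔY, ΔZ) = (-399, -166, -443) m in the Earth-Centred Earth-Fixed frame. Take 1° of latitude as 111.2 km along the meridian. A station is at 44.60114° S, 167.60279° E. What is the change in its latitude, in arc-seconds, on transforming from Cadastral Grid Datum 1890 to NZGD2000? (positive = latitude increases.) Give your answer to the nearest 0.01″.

sin φ = -0.702167, cos φ = 0.712012, sin λ = 0.214688, cos λ = -0.976683.
North component: ΔN = −sin φ cos λ·ΔX − sin φ sin λ·ΔY + cos φ·ΔZ = −(-0.702167)(-0.976683)(-399) − (-0.702167)(0.214688)(-166) + (0.712012)(-443) = -66.81 m.
1° of latitude spans 111200 m, so Δφ = -66.81 / 111200 × 3600 = -2.163″.

Δφ = -2.16″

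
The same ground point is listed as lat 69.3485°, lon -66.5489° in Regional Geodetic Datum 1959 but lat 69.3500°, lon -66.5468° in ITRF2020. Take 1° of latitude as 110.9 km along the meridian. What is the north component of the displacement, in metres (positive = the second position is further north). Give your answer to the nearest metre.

ΔN = 166 m

Δφ = 69.3500° − 69.3485° = +0.0015°; Δλ = -66.5468° − -66.5489° = +0.0021°.
ΔN = Δφ × 110900 = 166.3 m; ΔE = Δλ × 110900 × cos(69.3485°) = +0.0021 × 110900 × 0.352683 = 82.1 m.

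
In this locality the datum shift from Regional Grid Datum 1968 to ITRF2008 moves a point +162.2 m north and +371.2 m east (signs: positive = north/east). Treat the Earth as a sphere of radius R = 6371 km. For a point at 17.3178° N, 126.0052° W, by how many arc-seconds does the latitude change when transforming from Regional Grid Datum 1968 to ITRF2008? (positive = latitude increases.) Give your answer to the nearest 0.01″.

Δφ = 5.25″

On a sphere of radius R, 1 rad of latitude = R, so Δφ = ΔN / R = 162.2 / 6371000 = 2.5459e-05 rad = 5.251″.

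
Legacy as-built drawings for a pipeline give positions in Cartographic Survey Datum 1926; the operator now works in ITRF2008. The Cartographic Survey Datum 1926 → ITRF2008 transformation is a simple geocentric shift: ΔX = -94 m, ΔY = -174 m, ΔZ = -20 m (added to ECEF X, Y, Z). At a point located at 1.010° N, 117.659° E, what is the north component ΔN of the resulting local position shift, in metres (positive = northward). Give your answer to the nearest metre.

ΔN = -18 m

The local north axis is (−sin φ cos λ, −sin φ sin λ, cos φ), giving ΔN = -0.769 + 2.717 − 19.997 = -18.05 m.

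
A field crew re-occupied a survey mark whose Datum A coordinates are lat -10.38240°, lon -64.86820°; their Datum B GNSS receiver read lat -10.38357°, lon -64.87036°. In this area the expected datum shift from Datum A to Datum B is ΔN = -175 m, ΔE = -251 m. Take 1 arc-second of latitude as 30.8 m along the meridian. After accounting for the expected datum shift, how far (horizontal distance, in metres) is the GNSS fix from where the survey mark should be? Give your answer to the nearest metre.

48 m

Observed coordinate differences: Δφ = -0.00117°, Δλ = -0.00216°.
Converting to metres (1° lat = 110880 m, cos φ = 0.983627): observed ΔN = -129.7 m, observed ΔE = -235.6 m.
Subtracting the expected shift leaves a residual of -129.7 − (-175) = 45.3 m north and -235.6 − (-251) = 15.4 m east.
Residual distance = √(45.3² + 15.4²) = 47.8 m.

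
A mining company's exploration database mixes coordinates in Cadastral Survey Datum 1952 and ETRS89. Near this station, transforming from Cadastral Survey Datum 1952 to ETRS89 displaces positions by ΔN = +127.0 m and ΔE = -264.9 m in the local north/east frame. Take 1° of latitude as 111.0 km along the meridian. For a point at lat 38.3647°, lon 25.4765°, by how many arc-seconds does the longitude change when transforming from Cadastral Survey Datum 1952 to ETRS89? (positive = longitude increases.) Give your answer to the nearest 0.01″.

Δλ = -10.96″

At latitude 38.3647°, cos φ = 0.784076.
1° of longitude at this latitude = 111.0 × cos φ = 87.03 km, so Δλ = -264.9 / 87032.4 = -0.0030437° = -10.957″.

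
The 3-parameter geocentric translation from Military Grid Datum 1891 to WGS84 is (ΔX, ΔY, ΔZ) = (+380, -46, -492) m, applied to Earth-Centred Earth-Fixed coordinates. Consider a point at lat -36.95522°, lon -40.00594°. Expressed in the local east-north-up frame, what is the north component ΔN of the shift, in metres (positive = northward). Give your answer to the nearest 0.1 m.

ΔN = -200.4 m

The local north axis is (−sin φ cos λ, −sin φ sin λ, cos φ), giving ΔN = 174.990 + 17.778 − 393.160 = -200.39 m.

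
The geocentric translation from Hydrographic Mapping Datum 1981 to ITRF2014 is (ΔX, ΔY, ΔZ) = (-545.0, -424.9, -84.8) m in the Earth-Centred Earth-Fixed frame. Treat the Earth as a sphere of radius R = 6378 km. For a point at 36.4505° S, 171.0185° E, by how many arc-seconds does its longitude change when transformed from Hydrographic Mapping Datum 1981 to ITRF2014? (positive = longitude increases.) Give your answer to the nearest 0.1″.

Δλ = 20.3″

sin φ = -0.594128, cos φ = 0.804370, sin λ = 0.156116, cos λ = -0.987739.
East component: ΔE = −sin λ·ΔX + cos λ·ΔY = −(0.156116)(-545.0) + (-0.987739)(-424.9) = 504.77 m.
1° of latitude spans πR/180 = 111317 m; at latitude φ, 1° of longitude spans that × cos φ = 89540.2 m, so Δλ = 504.77 / 89540.2 × 3600 = 20.295″.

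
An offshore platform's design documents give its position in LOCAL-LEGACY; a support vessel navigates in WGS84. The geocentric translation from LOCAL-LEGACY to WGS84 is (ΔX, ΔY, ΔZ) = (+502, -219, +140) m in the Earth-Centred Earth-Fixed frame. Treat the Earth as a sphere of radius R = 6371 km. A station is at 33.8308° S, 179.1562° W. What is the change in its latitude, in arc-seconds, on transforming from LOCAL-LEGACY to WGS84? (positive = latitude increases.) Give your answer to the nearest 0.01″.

Δφ = -5.22″

sin φ = -0.556742, cos φ = 0.830685, sin λ = -0.014727, cos λ = -0.999892.
North component: ΔN = −sin φ cos λ·ΔX − sin φ sin λ·ΔY + cos φ·ΔZ = −(-0.556742)(-0.999892)(502) − (-0.556742)(-0.014727)(-219) + (0.830685)(140) = -161.36 m.
1° of latitude spans πR/180 = 111195 m, so Δφ = -161.36 / 111195 × 3600 = -5.224″.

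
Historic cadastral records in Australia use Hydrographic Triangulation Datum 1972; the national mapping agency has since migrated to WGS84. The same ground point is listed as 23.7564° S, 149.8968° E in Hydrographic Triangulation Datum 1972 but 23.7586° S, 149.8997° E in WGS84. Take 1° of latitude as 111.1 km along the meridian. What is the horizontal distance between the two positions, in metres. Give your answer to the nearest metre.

383 m

Δφ = -23.7586° − -23.7564° = -0.0022°; Δλ = 149.8997° − 149.8968° = +0.0029°.
ΔN = Δφ × 111100 = -244.4 m; ΔE = Δλ × 111100 × cos(-23.7564°) = +0.0029 × 111100 × 0.915266 = 294.9 m.
Distance = √(ΔE² + ΔN²) = √(294.9² + (-244.4)²) = 383.0 m.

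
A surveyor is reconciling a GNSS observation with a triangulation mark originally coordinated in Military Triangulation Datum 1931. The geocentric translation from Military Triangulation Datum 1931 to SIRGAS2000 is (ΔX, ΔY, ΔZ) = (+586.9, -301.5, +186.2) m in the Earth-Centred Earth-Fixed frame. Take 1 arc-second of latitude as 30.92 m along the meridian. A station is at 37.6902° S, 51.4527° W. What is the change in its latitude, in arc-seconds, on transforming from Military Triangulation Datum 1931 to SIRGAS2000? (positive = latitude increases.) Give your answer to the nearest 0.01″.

sin φ = -0.611392, cos φ = 0.791328, sin λ = -0.782094, cos λ = 0.623160.
North component: ΔN = −sin φ cos λ·ΔX − sin φ sin λ·ΔY + cos φ·ΔZ = −(-0.611392)(0.623160)(586.9) − (-0.611392)(-0.782094)(-301.5) + (0.791328)(186.2) = 515.12 m.
1° of latitude spans 3600 × 30.92 = 111312 m, so Δφ = 515.12 / 111312 × 3600 = 16.660″.

Δφ = 16.66″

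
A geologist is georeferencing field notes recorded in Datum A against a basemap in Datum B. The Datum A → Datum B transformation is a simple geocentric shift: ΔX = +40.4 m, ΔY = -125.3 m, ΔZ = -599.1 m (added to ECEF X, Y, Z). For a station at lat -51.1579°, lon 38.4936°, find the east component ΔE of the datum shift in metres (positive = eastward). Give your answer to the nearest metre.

ΔE = -123 m

The local east axis at (φ, λ) is (−sin λ, cos λ, 0), so ΔE = −sin(38.4936°)·40.4 + cos(38.4936°)·(-125.3) = -123.22 m.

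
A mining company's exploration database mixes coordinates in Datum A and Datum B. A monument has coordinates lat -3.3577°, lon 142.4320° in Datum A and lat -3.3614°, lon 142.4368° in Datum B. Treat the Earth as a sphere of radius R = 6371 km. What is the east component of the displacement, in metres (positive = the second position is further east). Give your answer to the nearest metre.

Δφ = -3.3614° − -3.3577° = -0.0037°; Δλ = 142.4368° − 142.4320° = +0.0048°.
1° along a meridian = πR/180 = 111195 m.
ΔN = Δφ × 111195 = -411.4 m; ΔE = Δλ × 111195 × cos(-3.3577°) = +0.0048 × 111195 × 0.998283 = 532.8 m.

ΔE = 533 m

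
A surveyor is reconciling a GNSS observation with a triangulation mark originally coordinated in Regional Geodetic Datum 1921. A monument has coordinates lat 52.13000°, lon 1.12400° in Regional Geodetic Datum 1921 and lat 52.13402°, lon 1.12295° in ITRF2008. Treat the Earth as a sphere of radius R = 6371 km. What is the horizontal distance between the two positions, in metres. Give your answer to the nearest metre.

Δφ = 52.13402° − 52.13000° = +0.00402°; Δλ = 1.12295° − 1.12400° = -0.00105°.
1° along a meridian = πR/180 = 111195 m.
ΔN = Δφ × 111195 = 447.0 m; ΔE = Δλ × 111195 × cos(52.13000°) = -0.00105 × 111195 × 0.613872 = -71.7 m.
Distance = √(ΔE² + ΔN²) = √((-71.7)² + 447.0²) = 452.7 m.

453 m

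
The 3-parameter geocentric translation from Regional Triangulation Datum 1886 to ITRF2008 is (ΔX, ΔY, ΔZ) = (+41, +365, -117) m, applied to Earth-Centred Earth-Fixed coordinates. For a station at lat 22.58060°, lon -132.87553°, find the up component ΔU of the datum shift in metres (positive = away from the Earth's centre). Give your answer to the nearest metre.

The local up (radial) axis is (cos φ cos λ, cos φ sin λ, sin φ), giving ΔU = -25.758 − 246.979 − 44.926 = -317.66 m.

ΔU = -318 m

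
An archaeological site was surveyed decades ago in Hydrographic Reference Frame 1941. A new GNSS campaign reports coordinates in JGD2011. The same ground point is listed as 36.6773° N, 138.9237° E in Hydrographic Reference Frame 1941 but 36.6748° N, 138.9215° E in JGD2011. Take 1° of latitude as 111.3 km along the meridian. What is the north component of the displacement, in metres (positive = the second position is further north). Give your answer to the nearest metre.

Δφ = 36.6748° − 36.6773° = -0.0025°; Δλ = 138.9215° − 138.9237° = -0.0022°.
ΔN = Δφ × 111300 = -278.3 m; ΔE = Δλ × 111300 × cos(36.6773°) = -0.0022 × 111300 × 0.802012 = -196.4 m.

ΔN = -278 m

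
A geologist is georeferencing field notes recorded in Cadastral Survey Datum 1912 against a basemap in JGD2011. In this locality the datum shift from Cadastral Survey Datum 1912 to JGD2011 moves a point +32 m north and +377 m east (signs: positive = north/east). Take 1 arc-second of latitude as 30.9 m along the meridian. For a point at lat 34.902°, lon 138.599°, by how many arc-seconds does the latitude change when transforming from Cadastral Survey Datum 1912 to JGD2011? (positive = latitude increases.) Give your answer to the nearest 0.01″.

Δφ = 1.04″

1″ of latitude = 30.90 m, so Δφ = 32.0 / 30.90 = 1.036″.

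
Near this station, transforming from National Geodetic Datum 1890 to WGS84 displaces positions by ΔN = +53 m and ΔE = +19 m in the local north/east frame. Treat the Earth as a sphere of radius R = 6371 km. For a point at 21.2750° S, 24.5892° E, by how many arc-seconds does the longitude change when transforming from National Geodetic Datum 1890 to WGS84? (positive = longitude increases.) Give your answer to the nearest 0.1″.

Δλ = 0.7″

At latitude -21.2750°, cos φ = 0.931850.
One radian of longitude at latitude φ spans R cos φ, so Δλ = ΔE / (R cos φ) = 19.0 / (6371000 × 0.931850) = 3.2004e-06 rad = 0.660″.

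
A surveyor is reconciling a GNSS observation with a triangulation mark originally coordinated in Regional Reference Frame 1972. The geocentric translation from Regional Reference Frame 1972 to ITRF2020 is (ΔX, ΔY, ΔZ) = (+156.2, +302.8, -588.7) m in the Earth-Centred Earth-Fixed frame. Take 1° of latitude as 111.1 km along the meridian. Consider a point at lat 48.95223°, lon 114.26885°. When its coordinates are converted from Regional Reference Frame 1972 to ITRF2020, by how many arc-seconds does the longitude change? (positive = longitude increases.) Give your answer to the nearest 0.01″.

Δλ = -13.17″

sin φ = 0.754162, cos φ = 0.656688, sin λ = 0.911627, cos λ = -0.411019.
East component: ΔE = −sin λ·ΔX + cos λ·ΔY = −(0.911627)(156.2) + (-0.411019)(302.8) = -266.85 m.
1° of latitude spans 111100 m; at latitude φ, 1° of longitude spans that × cos φ = 72958.0 m, so Δλ = -266.85 / 72958.0 × 3600 = -13.167″.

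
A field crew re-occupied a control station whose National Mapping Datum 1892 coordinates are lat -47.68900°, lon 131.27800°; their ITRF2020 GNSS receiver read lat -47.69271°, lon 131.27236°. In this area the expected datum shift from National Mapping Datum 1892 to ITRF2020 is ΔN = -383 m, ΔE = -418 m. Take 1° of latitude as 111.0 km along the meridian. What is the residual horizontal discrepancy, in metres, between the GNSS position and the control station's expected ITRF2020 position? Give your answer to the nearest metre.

29 m

Observed coordinate differences: Δφ = -0.00371°, Δλ = -0.00564°.
Converting to metres (1° lat = 111000 m, cos φ = 0.673155): observed ΔN = -411.8 m, observed ΔE = -421.4 m.
Subtracting the expected shift leaves a residual of -411.8 − (-383) = -28.8 m north and -421.4 − (-418) = -3.4 m east.
Residual distance = √((-28.8)² + (-3.4)²) = 29.0 m.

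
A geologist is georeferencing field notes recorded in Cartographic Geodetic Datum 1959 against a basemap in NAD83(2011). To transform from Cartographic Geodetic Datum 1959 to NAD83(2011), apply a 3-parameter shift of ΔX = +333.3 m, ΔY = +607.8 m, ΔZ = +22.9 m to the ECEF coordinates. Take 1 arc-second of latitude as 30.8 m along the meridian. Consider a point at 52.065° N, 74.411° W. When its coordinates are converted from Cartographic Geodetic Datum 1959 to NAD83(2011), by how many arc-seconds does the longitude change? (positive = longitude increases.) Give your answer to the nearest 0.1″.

sin φ = 0.788709, cos φ = 0.614767, sin λ = -0.963214, cos λ = 0.268735.
East component: ΔE = −sin λ·ΔX + cos λ·ΔY = −(-0.963214)(333.3) + (0.268735)(607.8) = 484.38 m.
1° of latitude spans 3600 × 30.80 = 110880 m; at latitude φ, 1° of longitude spans that × cos φ = 68165.4 m, so Δλ = 484.38 / 68165.4 × 3600 = 25.581″.

Δλ = 25.6″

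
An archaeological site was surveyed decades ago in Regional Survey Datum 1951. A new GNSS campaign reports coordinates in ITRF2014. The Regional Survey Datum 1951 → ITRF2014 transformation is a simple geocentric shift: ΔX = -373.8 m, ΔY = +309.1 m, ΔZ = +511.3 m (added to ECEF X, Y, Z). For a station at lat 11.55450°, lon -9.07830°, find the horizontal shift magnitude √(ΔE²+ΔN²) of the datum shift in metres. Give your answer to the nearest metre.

The local east axis at (φ, λ) is (−sin λ, cos λ, 0), so ΔE = −sin(-9.07830°)·(-373.8) + cos(-9.07830°)·309.1 = 246.25 m.
The local north axis is (−sin φ cos λ, −sin φ sin λ, cos φ), giving ΔN = 73.934 + 9.769 + 500.938 = 584.64 m.
Horizontal magnitude = √(ΔE² + ΔN²) = √(246.25² + 584.64²) = 634.38 m.

634 m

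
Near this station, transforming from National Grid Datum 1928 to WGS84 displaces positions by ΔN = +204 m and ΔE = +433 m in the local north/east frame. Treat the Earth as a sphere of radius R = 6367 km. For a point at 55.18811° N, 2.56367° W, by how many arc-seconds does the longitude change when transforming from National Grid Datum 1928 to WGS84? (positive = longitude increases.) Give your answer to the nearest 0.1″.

At latitude 55.18811°, cos φ = 0.570884.
One radian of longitude at latitude φ spans R cos φ, so Δλ = ΔE / (R cos φ) = 433.0 / (6367000 × 0.570884) = 1.1913e-04 rad = 24.571″.

Δλ = 24.6″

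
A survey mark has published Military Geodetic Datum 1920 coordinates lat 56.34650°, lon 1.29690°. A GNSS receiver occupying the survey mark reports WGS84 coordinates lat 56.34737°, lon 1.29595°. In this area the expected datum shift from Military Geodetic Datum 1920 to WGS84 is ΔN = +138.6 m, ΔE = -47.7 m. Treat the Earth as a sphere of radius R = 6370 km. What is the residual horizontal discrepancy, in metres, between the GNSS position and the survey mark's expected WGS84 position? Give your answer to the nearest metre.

43 m

Observed coordinate differences: Δφ = +0.00087°, Δλ = -0.00095°.
Converting to metres (1° lat = 111177 m, cos φ = 0.554169): observed ΔN = 96.7 m, observed ΔE = -58.5 m.
Subtracting the expected shift leaves a residual of 96.7 − (138.6) = -41.9 m north and -58.5 − (-47.7) = -10.8 m east.
Residual distance = √((-41.9)² + (-10.8)²) = 43.3 m.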